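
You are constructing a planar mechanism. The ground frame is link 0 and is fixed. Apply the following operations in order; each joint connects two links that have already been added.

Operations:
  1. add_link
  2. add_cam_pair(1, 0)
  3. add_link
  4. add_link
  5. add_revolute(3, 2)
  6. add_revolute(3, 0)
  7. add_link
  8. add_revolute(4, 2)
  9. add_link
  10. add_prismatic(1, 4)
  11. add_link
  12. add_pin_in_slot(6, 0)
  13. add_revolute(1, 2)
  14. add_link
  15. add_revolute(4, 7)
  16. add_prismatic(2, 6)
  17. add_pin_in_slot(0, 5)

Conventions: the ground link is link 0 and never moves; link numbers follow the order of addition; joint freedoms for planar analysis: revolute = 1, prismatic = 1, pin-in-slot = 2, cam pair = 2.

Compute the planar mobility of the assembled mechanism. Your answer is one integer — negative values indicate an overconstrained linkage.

L=1 J1=0 J2=0
add link → L=2 J1=0 J2=0
C@1,0 dof=2 J2 → L=2 J1=0 J2=1
add link → L=3 J1=0 J2=1
add link → L=4 J1=0 J2=1
R@3,2 dof=1 J1 → L=4 J1=1 J2=1
R@3,0 dof=1 J1 → L=4 J1=2 J2=1
add link → L=5 J1=2 J2=1
R@4,2 dof=1 J1 → L=5 J1=3 J2=1
add link → L=6 J1=3 J2=1
P@1,4 dof=1 J1 → L=6 J1=4 J2=1
add link → L=7 J1=4 J2=1
PS@6,0 dof=2 J2 → L=7 J1=4 J2=2
R@1,2 dof=1 J1 → L=7 J1=5 J2=2
add link → L=8 J1=5 J2=2
R@4,7 dof=1 J1 → L=8 J1=6 J2=2
P@2,6 dof=1 J1 → L=8 J1=7 J2=2
PS@0,5 dof=2 J2 → L=8 J1=7 J2=3
M=3(L−1)−2J1−J2=3·7−2·7−3=4

M = 4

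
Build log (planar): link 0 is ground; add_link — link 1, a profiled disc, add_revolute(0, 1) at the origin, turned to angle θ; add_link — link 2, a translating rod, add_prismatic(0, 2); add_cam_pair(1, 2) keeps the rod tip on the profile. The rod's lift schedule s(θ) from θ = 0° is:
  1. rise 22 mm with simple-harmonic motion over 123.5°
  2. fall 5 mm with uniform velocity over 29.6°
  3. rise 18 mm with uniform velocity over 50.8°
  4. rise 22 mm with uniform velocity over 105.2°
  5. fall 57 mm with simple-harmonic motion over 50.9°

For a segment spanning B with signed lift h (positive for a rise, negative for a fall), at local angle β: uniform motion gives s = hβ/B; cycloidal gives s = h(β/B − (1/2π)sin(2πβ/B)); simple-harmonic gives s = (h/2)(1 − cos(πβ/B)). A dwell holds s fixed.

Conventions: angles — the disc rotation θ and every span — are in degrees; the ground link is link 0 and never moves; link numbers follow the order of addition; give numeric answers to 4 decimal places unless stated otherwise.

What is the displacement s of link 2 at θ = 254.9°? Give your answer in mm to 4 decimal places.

seg 1 [0°–123.5°] simple-harmonic, h=22: full span → s += 22 → s = 22.0000
seg 2 [123.5°–153.1°] uniform, h=-5: full span → s += -5 → s = 17.0000
seg 3 [153.1°–203.9°] uniform, h=18: full span → s += 18 → s = 35.0000
seg 4 [203.9°–309.1°] uniform, h=22: θ=254.9° here. β=51, B=105.2. 22·51/105.2 = 10.6654 → s = 45.6654

45.6654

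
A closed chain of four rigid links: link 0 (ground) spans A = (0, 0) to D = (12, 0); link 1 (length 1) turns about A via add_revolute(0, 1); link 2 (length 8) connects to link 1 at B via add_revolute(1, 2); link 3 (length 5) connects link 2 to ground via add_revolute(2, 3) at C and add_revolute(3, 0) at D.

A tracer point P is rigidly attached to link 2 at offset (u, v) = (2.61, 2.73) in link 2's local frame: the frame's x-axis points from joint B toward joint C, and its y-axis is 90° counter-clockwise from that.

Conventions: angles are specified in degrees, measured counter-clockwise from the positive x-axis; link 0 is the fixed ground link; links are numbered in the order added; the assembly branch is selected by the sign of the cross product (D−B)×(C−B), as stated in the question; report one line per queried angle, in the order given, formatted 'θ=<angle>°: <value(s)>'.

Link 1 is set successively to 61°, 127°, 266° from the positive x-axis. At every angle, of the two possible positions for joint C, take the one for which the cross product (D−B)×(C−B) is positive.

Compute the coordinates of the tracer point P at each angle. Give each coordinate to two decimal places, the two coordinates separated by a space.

A=(0,0), D=(12.00,0)
θ=61°: B = A + 1.00·(cos61°, sin61°) = (0.4848, 0.8746)
θ=61°: |BD| = 11.5484
θ=61°: circle(B,8.00) ∩ circle(D,5.00): a=7.4627, h=2.8823
θ=61°:   candidates: C₊=(8.1444,3.1834) cross=33.286; C₋=(7.7078,-2.5646) cross=-33.286
θ=61°:   branch + wants cross > 0 → take C=(8.1444,3.1834) (cross=33.286)
θ=61°: ex = (C−B)/|BC| = (0.9574,0.2886); ey = (-0.2886,0.9574)
θ=61°: P = B + 2.61·ex + 2.73·ey = (2.1959,4.2417)
θ=127°: B = A + 1.00·(cos127°, sin127°) = (-0.6018, 0.7986)
θ=127°: |BD| = 12.6271
θ=127°: circle(B,8.00) ∩ circle(D,5.00): a=7.8578, h=1.5014
θ=127°:   candidates: C₊=(7.3353,1.8001) cross=18.959; C₋=(7.1453,-1.1968) cross=-18.959
θ=127°:   branch + wants cross > 0 → take C=(7.3353,1.8001) (cross=18.959)
θ=127°: ex = (C−B)/|BC| = (0.9921,0.1252); ey = (-0.1252,0.9921)
θ=127°: P = B + 2.61·ex + 2.73·ey = (1.6459,3.8339)
θ=266°: B = A + 1.00·(cos266°, sin266°) = (-0.0698, -0.9976)
θ=266°: |BD| = 12.1109
θ=266°: circle(B,8.00) ∩ circle(D,5.00): a=7.6656, h=2.2889
θ=266°:   candidates: C₊=(7.3812,1.9149) cross=27.720; C₋=(7.7583,-2.6473) cross=-27.720
θ=266°:   branch + wants cross > 0 → take C=(7.3812,1.9149) (cross=27.720)
θ=266°: ex = (C−B)/|BC| = (0.9314,0.3641); ey = (-0.3641,0.9314)
θ=266°: P = B + 2.61·ex + 2.73·ey = (1.3672,2.4953)

θ=61°: 2.20 4.24
θ=127°: 1.65 3.83
θ=266°: 1.37 2.50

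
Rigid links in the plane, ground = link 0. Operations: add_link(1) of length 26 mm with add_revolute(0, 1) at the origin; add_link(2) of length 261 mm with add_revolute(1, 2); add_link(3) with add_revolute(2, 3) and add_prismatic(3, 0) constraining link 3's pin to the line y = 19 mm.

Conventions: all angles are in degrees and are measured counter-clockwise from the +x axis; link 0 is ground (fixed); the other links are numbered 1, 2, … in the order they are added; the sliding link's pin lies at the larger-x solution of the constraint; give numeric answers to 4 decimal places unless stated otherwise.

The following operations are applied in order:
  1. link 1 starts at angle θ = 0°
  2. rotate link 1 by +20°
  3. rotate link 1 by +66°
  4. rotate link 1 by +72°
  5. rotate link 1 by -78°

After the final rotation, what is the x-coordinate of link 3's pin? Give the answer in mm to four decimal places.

geometry: r = 26 mm, L = 261 mm, e = 19 mm; θ starts at 0°
rotate link 1 by +20°: θ ← 0° +20° = 20°
rotate link 1 by +66°: θ ← 20° +66° = 86°
rotate link 1 by +72°: θ ← 86° +72° = 158°
rotate link 1 by -78°: θ ← 158° -78° = 80°
crank pin P = (r cos θ, r sin θ) = (4.514853, 25.605002)
h = r sin θ − e = 25.605002 − 19 = 6.605002
x = r cos θ + √(L² − h²) = 4.514853 + 260.916412 = 265.431264

265.4313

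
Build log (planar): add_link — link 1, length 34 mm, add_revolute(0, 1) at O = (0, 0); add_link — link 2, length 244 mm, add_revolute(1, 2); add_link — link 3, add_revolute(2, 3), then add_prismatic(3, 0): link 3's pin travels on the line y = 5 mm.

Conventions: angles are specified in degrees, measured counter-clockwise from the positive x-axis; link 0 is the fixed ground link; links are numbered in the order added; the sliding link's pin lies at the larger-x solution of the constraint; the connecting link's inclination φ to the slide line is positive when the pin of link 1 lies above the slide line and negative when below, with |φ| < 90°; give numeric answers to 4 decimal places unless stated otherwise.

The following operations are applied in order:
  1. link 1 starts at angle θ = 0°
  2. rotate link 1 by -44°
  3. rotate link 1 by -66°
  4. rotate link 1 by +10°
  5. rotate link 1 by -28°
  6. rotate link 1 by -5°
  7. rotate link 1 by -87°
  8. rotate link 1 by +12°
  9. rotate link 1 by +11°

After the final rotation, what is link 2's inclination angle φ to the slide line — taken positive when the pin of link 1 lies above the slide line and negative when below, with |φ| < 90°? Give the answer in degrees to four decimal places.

geometry: r = 34 mm, L = 244 mm, e = 5 mm; θ starts at 0°
rotate link 1 by -44°: θ ← 0° -44° = -44°
rotate link 1 by -66°: θ ← -44° -66° = -110°
rotate link 1 by +10°: θ ← -110° +10° = -100°
rotate link 1 by -28°: θ ← -100° -28° = -128°
rotate link 1 by -5°: θ ← -128° -5° = -133°
rotate link 1 by -87°: θ ← -133° -87° = -220°
rotate link 1 by +12°: θ ← -220° +12° = -208°
rotate link 1 by +11°: θ ← -208° +11° = -197°
h = r sin θ − e = 9.940638 − 5 = 4.940638
sin φ = h / L = 4.940638 / 244 = 0.02024852
φ = arcsin(0.02024852) = 1.160234°

1.1602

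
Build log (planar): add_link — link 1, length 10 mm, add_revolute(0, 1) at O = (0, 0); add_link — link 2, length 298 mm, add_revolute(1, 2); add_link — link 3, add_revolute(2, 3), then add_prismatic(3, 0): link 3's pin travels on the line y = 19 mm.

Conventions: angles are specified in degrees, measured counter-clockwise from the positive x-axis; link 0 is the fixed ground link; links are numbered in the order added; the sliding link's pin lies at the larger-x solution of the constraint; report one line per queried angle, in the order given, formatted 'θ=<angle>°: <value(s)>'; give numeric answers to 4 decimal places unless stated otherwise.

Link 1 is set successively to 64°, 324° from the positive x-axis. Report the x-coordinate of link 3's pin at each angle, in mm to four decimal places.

geometry: r = 10 mm, L = 298 mm, e = 19 mm
θ=64°: crank pin P = (r cos θ, r sin θ) = (4.383711, 8.987940)
θ=64°: h = r sin θ − e = 8.987940 − 19 = -10.012060
θ=64°: x = r cos θ + √(L² − h²) = 4.383711 + 297.831762 = 302.215474
θ=324°: crank pin P = (r cos θ, r sin θ) = (8.090170, -5.877853)
θ=324°: h = r sin θ − e = -5.877853 − 19 = -24.877853
θ=324°: x = r cos θ + √(L² − h²) = 8.090170 + 296.959749 = 305.049919

θ=64°: 302.2155
θ=324°: 305.0499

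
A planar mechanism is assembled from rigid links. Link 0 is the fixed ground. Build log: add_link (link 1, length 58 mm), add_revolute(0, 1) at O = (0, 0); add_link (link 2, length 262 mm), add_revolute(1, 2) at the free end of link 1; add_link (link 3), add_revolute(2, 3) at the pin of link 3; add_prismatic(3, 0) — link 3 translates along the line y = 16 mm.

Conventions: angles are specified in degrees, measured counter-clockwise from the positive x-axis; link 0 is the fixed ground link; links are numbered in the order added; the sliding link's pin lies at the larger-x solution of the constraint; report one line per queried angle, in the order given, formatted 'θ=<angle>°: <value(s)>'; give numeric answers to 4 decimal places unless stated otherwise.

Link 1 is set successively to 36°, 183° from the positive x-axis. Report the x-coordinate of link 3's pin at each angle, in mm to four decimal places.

geometry: r = 58 mm, L = 262 mm, e = 16 mm
θ=36°: crank pin P = (r cos θ, r sin θ) = (46.922986, 34.091545)
θ=36°: h = r sin θ − e = 34.091545 − 16 = 18.091545
θ=36°: x = r cos θ + √(L² − h²) = 46.922986 + 261.374628 = 308.297613
θ=183°: crank pin P = (r cos θ, r sin θ) = (-57.920513, -3.035485)
θ=183°: h = r sin θ − e = -3.035485 − 16 = -19.035485
θ=183°: x = r cos θ + √(L² − h²) = -57.920513 + 261.307578 = 203.387065

θ=36°: 308.2976
θ=183°: 203.3871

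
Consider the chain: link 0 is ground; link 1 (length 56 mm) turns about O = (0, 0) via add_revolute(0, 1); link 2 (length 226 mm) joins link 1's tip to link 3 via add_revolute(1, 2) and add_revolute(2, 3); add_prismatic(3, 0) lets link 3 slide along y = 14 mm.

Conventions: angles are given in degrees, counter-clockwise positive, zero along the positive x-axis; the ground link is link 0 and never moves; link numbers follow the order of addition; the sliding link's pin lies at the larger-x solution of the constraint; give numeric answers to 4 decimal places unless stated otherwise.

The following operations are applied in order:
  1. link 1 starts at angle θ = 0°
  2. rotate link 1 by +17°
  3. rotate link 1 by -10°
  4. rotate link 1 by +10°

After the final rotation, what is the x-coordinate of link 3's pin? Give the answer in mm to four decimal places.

geometry: r = 56 mm, L = 226 mm, e = 14 mm; θ starts at 0°
rotate link 1 by +17°: θ ← 0° +17° = 17°
rotate link 1 by -10°: θ ← 17° -10° = 7°
rotate link 1 by +10°: θ ← 7° +10° = 17°
crank pin P = (r cos θ, r sin θ) = (53.553066, 16.372815)
h = r sin θ − e = 16.372815 − 14 = 2.372815
x = r cos θ + √(L² − h²) = 53.553066 + 225.987543 = 279.540610

279.5406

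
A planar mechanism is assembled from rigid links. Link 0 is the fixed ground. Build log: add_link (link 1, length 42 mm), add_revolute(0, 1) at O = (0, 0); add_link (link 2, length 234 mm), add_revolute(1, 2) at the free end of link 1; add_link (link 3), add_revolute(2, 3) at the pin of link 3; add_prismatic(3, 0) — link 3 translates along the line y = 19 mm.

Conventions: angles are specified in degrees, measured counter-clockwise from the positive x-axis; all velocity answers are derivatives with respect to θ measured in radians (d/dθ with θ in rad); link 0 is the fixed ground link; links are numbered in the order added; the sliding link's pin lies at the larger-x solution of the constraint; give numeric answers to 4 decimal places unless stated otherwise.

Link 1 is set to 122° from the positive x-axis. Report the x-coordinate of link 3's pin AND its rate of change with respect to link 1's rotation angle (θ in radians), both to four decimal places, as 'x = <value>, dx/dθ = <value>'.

geometry: r = 42 mm, L = 234 mm, e = 19 mm
crank pin P = (r cos θ, r sin θ) = (-22.256609, 35.618020)
h = r sin θ − e = 35.618020 − 19 = 16.618020
x = r cos θ + √(L² − h²) = -22.256609 + 233.409172 = 211.152563
dx/dθ = −r sin θ − h·r cos θ/√(L² − h²) (θ in radians; h = 16.618020) = -34.033417

x = 211.1526, dx/dθ = -34.0334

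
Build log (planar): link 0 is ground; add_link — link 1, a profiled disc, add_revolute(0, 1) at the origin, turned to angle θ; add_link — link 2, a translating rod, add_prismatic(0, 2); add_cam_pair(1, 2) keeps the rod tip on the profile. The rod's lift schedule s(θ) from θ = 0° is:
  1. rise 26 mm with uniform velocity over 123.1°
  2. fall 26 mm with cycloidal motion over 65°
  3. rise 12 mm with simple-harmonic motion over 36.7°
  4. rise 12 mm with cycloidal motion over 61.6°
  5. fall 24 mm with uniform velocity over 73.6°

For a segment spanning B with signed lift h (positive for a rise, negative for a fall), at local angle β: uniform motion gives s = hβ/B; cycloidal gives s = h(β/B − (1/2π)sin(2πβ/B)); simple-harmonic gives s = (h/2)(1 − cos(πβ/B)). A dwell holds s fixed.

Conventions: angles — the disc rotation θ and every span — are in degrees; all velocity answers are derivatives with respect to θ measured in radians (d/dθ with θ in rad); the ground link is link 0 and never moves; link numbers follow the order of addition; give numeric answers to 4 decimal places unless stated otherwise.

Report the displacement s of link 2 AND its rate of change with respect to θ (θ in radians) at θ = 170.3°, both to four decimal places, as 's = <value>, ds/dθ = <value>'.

seg 1 [0°–123.1°] uniform, h=26: full span → s += 26 → s = 26.0000
seg 2 [123.1°–188.1°] cycloidal, h=-26: θ=170.3° here. β=47.2, B=65. -26·(0.7262 − sin(2π·0.7262)/(2π)) = -22.9717 → s = 3.0283
velocity in seg [123.1°–188.1°] (cycloidal), θ in radians: β = 47.2° = 0.8238 rad, B = 65° = 1.1345 rad; ds/dθ = (h/B)(1 − cos(2πβ/B)) = ((-26)/1.1345)(1 − cos(2π·0.7262)) = -26.339325 mm/rad

s = 3.0283, ds/dθ = -26.3393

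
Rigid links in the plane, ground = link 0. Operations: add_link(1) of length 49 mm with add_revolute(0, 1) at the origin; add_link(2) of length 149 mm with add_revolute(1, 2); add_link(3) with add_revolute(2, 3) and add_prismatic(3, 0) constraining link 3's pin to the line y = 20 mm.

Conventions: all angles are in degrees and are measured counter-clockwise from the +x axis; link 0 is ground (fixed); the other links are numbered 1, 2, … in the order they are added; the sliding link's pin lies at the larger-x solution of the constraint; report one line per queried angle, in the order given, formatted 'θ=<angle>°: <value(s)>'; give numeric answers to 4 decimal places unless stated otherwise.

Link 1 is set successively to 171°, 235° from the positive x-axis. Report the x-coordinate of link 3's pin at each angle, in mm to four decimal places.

geometry: r = 49 mm, L = 149 mm, e = 20 mm
θ=171°: crank pin P = (r cos θ, r sin θ) = (-48.396729, 7.665289)
θ=171°: h = r sin θ − e = 7.665289 − 20 = -12.334711
θ=171°: x = r cos θ + √(L² − h²) = -48.396729 + 148.488568 = 100.091840
θ=235°: crank pin P = (r cos θ, r sin θ) = (-28.105245, -40.138450)
θ=235°: h = r sin θ − e = -40.138450 − 20 = -60.138450
θ=235°: x = r cos θ + √(L² − h²) = -28.105245 + 136.324491 = 108.219245

θ=171°: 100.0918
θ=235°: 108.2192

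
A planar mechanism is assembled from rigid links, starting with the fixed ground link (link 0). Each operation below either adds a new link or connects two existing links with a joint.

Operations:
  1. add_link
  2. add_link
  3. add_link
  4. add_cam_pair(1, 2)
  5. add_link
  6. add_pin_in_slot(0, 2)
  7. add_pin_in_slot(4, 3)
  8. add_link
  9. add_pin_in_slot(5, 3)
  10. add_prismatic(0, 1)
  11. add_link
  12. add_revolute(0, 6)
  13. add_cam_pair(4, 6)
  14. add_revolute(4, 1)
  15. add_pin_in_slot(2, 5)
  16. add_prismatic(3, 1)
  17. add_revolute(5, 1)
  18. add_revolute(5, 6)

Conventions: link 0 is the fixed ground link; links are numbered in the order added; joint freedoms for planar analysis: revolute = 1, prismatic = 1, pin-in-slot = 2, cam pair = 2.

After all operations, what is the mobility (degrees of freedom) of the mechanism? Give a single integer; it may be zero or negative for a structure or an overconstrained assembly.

link 0 = ground. State L|J1|J2 = 1|0|0
+link1  2|0|0
+link2  3|0|0
+link3  4|0|0
C(1,2) f=2→J2  4|0|1
+link4  5|0|1
PS(0,2) f=2→J2  5|0|2
PS(4,3) f=2→J2  5|0|3
+link5  6|0|3
PS(5,3) f=2→J2  6|0|4
P(0,1) f=1→J1  6|1|4
+link6  7|1|4
R(0,6) f=1→J1  7|2|4
C(4,6) f=2→J2  7|2|5
R(4,1) f=1→J1  7|3|5
PS(2,5) f=2→J2  7|3|6
P(3,1) f=1→J1  7|4|6
R(5,1) f=1→J1  7|5|6
R(5,6) f=1→J1  7|6|6
M = 3(7−1)−2·6−6 = 18−12−6 = 0

M = 0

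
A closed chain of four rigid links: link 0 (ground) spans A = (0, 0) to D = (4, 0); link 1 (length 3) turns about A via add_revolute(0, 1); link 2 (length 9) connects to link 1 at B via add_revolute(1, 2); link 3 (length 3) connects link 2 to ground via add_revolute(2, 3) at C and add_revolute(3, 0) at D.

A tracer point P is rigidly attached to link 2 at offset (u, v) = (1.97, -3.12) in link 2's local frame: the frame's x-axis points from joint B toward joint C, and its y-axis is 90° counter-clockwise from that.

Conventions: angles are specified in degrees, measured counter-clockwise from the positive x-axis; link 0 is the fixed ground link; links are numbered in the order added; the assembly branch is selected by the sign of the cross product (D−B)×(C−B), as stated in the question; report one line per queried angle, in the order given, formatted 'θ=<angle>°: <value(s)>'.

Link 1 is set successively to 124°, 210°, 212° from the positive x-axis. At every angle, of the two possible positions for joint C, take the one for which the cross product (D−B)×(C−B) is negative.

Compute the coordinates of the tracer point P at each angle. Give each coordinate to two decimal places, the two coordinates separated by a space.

A=(0,0), D=(4.00,0)
θ=124°: B = A + 3.00·(cos124°, sin124°) = (-1.6776, 2.4871)
θ=124°: |BD| = 6.1984
θ=124°: circle(B,9.00) ∩ circle(D,3.00): a=8.9071, h=1.2896
θ=124°:   candidates: C₊=(6.9985,0.0943) cross=7.993; C₋=(5.9636,-2.2681) cross=-7.993
θ=124°:   branch - wants cross < 0 → take C=(5.9636,-2.2681) (cross=-7.993)
θ=124°: ex = (C−B)/|BC| = (0.8490,-0.5284); ey = (0.5284,0.8490)
θ=124°: P = B + 1.97·ex + -3.12·ey = (-1.6535,-1.2027)
θ=210°: B = A + 3.00·(cos210°, sin210°) = (-2.5981, -1.5000)
θ=210°: |BD| = 6.7664
θ=210°: circle(B,9.00) ∩ circle(D,3.00): a=8.7036, h=2.2907
θ=210°:   candidates: C₊=(5.3812,2.6632) cross=15.500; C₋=(6.3968,-1.8043) cross=-15.500
θ=210°:   branch - wants cross < 0 → take C=(6.3968,-1.8043) (cross=-15.500)
θ=210°: ex = (C−B)/|BC| = (0.9994,-0.0338); ey = (0.0338,0.9994)
θ=210°: P = B + 1.97·ex + -3.12·ey = (-0.7347,-4.6848)
θ=212°: B = A + 3.00·(cos212°, sin212°) = (-2.5441, -1.5898)
θ=212°: |BD| = 6.7345
θ=212°: circle(B,9.00) ∩ circle(D,3.00): a=8.7129, h=2.2552
θ=212°:   candidates: C₊=(5.3901,2.6585) cross=15.188; C₋=(6.4548,-1.7244) cross=-15.188
θ=212°:   branch - wants cross < 0 → take C=(6.4548,-1.7244) (cross=-15.188)
θ=212°: ex = (C−B)/|BC| = (0.9999,-0.0150); ey = (0.0150,0.9999)
θ=212°: P = B + 1.97·ex + -3.12·ey = (-0.6211,-4.7389)

θ=124°: -1.65 -1.20
θ=210°: -0.73 -4.68
θ=212°: -0.62 -4.74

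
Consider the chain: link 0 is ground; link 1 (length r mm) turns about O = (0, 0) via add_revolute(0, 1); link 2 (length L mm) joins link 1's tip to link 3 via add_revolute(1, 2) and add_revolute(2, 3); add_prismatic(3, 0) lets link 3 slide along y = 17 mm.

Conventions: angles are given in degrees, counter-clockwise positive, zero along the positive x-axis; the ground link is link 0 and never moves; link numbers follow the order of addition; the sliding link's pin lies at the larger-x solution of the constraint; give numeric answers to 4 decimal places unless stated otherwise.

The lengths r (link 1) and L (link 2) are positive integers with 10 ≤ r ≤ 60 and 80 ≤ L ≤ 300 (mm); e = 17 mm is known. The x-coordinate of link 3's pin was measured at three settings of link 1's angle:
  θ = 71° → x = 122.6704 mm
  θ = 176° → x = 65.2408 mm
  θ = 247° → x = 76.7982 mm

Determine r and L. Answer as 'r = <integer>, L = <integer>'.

constraint per measurement: (x − r cos θ)² + (r sin θ − e)² = L²
subtracting the θ₁ and θ₂ equations cancels the r² and L² terms:
r = (x₁² − x₂²) / (2[(x₁cos θ₁ + e sin θ₁) − (x₂cos θ₂ + e sin θ₂)]) = 45.0000 → r = 45
L² = (x₁ − r cos θ₁)² + (r sin θ₁ − e)² = 12321.0018 → L = 111.0000 → L = 111
check at θ₃=247°: x = 76.7982 (printed 76.7982) ✓

r = 45, L = 111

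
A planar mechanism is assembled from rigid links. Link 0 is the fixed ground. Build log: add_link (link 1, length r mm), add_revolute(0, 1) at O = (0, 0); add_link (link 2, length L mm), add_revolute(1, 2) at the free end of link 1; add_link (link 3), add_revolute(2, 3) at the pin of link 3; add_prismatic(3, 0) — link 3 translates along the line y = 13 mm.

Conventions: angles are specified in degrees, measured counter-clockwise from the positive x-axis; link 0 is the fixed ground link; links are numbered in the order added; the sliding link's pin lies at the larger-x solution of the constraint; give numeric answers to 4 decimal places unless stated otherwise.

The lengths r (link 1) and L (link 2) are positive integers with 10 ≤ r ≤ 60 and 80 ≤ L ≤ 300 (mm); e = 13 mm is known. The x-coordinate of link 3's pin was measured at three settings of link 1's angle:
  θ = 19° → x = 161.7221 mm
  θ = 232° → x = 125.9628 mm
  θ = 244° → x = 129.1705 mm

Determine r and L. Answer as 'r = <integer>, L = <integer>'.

constraint per measurement: (x − r cos θ)² + (r sin θ − e)² = L²
subtracting the θ₁ and θ₂ equations cancels the r² and L² terms:
r = (x₁² − x₂²) / (2[(x₁cos θ₁ + e sin θ₁) − (x₂cos θ₂ + e sin θ₂)]) = 21.0000 → r = 21
L² = (x₁ − r cos θ₁)² + (r sin θ₁ − e)² = 20164.0049 → L = 142.0000 → L = 142
check at θ₃=244°: x = 129.1705 (printed 129.1705) ✓

r = 21, L = 142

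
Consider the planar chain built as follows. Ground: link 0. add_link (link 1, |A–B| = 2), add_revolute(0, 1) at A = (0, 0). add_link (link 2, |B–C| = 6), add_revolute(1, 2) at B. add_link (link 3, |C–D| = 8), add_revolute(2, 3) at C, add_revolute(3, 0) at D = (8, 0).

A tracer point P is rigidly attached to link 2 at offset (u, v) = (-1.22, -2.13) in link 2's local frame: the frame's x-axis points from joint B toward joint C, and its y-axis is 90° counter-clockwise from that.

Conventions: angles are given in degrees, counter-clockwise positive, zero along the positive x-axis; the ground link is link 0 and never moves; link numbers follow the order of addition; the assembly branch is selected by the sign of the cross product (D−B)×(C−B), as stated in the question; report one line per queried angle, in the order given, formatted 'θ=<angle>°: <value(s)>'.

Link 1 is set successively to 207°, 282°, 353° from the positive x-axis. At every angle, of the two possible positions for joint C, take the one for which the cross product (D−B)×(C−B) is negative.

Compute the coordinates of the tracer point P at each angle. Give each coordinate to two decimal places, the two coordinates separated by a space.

A=(0,0), D=(8.00,0)
θ=207°: B = A + 2.00·(cos207°, sin207°) = (-1.7820, -0.9080)
θ=207°: |BD| = 9.8241
θ=207°: circle(B,6.00) ∩ circle(D,8.00): a=3.4870, h=4.8827
θ=207°:   candidates: C₊=(1.2387,4.2761) cross=47.968; C₋=(2.1413,-5.4475) cross=-47.968
θ=207°:   branch - wants cross < 0 → take C=(2.1413,-5.4475) (cross=-47.968)
θ=207°: ex = (C−B)/|BC| = (0.6539,-0.7566); ey = (0.7566,0.6539)
θ=207°: P = B + -1.22·ex + -2.13·ey = (-4.1913,-1.3777)
θ=282°: B = A + 2.00·(cos282°, sin282°) = (0.4158, -1.9563)
θ=282°: |BD| = 7.8324
θ=282°: circle(B,6.00) ∩ circle(D,8.00): a=2.1288, h=5.6097
θ=282°:   candidates: C₊=(1.0760,4.0073) cross=43.937; C₋=(3.8782,-6.8565) cross=-43.937
θ=282°:   branch - wants cross < 0 → take C=(3.8782,-6.8565) (cross=-43.937)
θ=282°: ex = (C−B)/|BC| = (0.5771,-0.8167); ey = (0.8167,0.5771)
θ=282°: P = B + -1.22·ex + -2.13·ey = (-2.0278,-2.1891)
θ=353°: B = A + 2.00·(cos353°, sin353°) = (1.9851, -0.2437)
θ=353°: |BD| = 6.0198
θ=353°: circle(B,6.00) ∩ circle(D,8.00): a=0.6843, h=5.9609
θ=353°:   candidates: C₊=(2.4275,5.7399) cross=35.883; C₋=(2.9102,-6.1720) cross=-35.883
θ=353°:   branch - wants cross < 0 → take C=(2.9102,-6.1720) (cross=-35.883)
θ=353°: ex = (C−B)/|BC| = (0.1542,-0.9880); ey = (0.9880,0.1542)
θ=353°: P = B + -1.22·ex + -2.13·ey = (-0.3075,0.6333)

θ=207°: -4.19 -1.38
θ=282°: -2.03 -2.19
θ=353°: -0.31 0.63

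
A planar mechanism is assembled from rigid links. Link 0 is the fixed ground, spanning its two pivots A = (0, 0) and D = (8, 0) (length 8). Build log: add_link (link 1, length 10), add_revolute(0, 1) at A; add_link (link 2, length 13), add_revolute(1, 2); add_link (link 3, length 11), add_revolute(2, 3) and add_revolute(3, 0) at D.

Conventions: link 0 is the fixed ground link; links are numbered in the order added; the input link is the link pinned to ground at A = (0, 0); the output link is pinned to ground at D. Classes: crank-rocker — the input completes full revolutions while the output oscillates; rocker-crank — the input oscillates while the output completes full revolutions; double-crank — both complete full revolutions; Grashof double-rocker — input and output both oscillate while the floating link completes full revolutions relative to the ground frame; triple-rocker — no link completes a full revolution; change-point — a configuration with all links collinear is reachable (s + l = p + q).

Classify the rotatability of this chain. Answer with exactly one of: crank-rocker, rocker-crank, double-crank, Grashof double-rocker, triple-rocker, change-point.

lengths: ground=8, input=10, coupler=13, output=11
sorted: s=8 (shortest), l=13 (longest), p+q=21
s + l = 21 vs p + q = 21
s + l = p + q → change-point (collinear configuration reachable)

change-point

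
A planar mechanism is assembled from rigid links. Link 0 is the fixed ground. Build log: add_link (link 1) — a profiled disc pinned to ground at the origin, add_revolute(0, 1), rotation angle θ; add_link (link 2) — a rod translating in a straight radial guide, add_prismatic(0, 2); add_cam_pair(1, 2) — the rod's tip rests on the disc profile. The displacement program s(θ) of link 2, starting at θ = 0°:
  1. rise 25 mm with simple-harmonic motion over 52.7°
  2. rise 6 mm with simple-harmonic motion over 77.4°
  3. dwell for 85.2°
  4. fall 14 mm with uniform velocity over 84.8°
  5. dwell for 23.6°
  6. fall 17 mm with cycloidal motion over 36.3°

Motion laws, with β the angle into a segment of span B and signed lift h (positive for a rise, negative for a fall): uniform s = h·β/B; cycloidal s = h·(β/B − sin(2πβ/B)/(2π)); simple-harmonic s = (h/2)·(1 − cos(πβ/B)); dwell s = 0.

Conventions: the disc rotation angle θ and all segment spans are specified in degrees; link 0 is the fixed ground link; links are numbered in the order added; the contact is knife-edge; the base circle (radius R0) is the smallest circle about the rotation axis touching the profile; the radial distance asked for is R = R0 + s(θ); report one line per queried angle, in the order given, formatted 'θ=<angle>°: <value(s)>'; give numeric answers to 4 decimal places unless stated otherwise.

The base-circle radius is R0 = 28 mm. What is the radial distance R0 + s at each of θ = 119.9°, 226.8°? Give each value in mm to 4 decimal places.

seg 1 [0°–52.7°] simple-harmonic, h=25: full span → s += 25 → s = 25.0000
seg 2 [52.7°–130.1°] simple-harmonic, h=6: θ=119.9° here. β=67.2, B=77.4. 6/2·(1 − cos(π·0.8682)) = 5.7465 → s = 30.7465
seg 2 [52.7°–130.1°] simple-harmonic, h=6: full span → s += 6 → s = 31.0000
seg 3 [130.1°–215.3°] dwell: s stays 31.0000
seg 4 [215.3°–300.1°] uniform, h=-14: θ=226.8° here. β=11.5, B=84.8. -14·11.5/84.8 = -1.8986 → s = 29.1014
θ=119.9°: R = R0 + s = 28 + 30.7465 = 58.7465
θ=226.8°: R = R0 + s = 28 + 29.1014 = 57.1014

θ=119.9°: 58.7465
θ=226.8°: 57.1014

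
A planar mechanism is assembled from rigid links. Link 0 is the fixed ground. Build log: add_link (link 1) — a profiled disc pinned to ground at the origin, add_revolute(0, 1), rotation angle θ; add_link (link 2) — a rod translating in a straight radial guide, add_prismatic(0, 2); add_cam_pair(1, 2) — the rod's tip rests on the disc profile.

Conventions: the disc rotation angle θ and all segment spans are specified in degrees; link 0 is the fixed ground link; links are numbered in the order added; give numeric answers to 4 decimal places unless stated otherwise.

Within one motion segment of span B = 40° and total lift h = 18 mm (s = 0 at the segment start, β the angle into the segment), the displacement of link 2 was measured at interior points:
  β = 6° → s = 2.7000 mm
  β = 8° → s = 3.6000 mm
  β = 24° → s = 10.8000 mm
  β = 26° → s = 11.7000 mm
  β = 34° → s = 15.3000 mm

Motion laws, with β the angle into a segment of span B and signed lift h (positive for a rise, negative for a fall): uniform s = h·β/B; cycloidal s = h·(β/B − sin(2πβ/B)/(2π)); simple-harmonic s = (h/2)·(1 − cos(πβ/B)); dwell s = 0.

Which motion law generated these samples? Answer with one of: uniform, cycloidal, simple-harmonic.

candidates at β/B = r: uniform s = h·r (linear in β); cycloidal s = h·(r − sin(2πr)/(2π)); simple-harmonic s = (h/2)(1 − cos(πr))
β=6°: printed 2.7000 | uniform 2.7000, cycloidal 0.3823, simple-harmonic 0.9809
β=8°: printed 3.6000 | uniform 3.6000, cycloidal 0.8754, simple-harmonic 1.7188
β=24°: printed 10.8000 | uniform 10.8000, cycloidal 12.4839, simple-harmonic 11.7812
β=26°: printed 11.7000 | uniform 11.7000, cycloidal 14.0177, simple-harmonic 13.0859
β=34°: printed 15.3000 | uniform 15.3000, cycloidal 17.6177, simple-harmonic 17.0191
only one law matches every sample → uniform

uniform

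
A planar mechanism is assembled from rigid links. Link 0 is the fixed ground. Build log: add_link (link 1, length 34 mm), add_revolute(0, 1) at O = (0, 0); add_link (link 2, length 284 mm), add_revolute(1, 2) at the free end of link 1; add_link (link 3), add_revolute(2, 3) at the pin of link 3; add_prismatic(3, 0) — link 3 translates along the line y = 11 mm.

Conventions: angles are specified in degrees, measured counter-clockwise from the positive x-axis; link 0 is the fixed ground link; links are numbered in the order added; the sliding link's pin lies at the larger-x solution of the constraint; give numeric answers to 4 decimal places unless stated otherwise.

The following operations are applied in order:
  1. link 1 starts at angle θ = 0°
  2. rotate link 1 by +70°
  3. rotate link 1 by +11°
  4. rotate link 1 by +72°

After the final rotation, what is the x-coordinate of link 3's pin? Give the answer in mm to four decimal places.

geometry: r = 34 mm, L = 284 mm, e = 11 mm; θ starts at 0°
rotate link 1 by +70°: θ ← 0° +70° = 70°
rotate link 1 by +11°: θ ← 70° +11° = 81°
rotate link 1 by +72°: θ ← 81° +72° = 153°
crank pin P = (r cos θ, r sin θ) = (-30.294222, 15.435677)
h = r sin θ − e = 15.435677 − 11 = 4.435677
x = r cos θ + √(L² − h²) = -30.294222 + 283.965358 = 253.671137

253.6711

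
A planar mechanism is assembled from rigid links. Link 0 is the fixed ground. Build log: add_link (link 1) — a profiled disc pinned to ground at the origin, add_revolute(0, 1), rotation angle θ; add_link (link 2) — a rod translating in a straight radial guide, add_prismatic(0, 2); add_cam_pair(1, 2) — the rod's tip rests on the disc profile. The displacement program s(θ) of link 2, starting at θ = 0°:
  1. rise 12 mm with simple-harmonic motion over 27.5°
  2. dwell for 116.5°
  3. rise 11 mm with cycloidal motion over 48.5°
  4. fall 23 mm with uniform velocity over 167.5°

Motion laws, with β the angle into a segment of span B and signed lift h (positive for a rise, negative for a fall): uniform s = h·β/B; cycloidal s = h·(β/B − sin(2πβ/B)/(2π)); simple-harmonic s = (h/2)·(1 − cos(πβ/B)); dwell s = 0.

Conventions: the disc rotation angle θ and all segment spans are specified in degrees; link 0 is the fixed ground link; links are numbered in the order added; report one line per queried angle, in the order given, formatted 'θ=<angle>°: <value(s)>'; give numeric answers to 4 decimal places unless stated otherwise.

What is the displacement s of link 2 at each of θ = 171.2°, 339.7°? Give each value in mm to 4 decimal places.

seg 1 [0°–27.5°] simple-harmonic, h=12: full span → s += 12 → s = 12.0000
seg 2 [27.5°–144°] dwell: s stays 12.0000
seg 3 [144°–192.5°] cycloidal, h=11: θ=171.2° here. β=27.2, B=48.5. 11·(0.5608 − sin(2π·0.5608)/(2π)) = 6.8220 → s = 18.8220
seg 3 [144°–192.5°] cycloidal, h=11: full span → s += 11 → s = 23.0000
seg 4 [192.5°–360°] uniform, h=-23: θ=339.7° here. β=147.2, B=167.5. -23·147.2/167.5 = -20.2125 → s = 2.7875

θ=171.2°: 18.8220
θ=339.7°: 2.7875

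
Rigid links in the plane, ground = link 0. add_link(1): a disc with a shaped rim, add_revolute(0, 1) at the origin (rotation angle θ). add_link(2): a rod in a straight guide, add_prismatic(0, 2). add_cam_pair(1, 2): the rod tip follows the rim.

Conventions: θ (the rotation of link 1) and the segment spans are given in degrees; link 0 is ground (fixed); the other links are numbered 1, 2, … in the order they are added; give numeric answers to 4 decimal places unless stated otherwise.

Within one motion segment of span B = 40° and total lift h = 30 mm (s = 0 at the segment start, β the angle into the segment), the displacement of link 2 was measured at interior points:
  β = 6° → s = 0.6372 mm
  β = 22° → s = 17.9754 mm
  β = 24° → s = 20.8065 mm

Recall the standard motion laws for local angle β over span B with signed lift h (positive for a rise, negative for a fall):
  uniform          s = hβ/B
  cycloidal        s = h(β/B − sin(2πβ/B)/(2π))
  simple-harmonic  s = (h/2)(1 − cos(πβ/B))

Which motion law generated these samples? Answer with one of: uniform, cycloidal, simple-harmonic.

candidates at β/B = r: uniform s = h·r (linear in β); cycloidal s = h·(r − sin(2πr)/(2π)); simple-harmonic s = (h/2)(1 − cos(πr))
β=6°: printed 0.6372 | uniform 4.5000, cycloidal 0.6372, simple-harmonic 1.6349
β=22°: printed 17.9754 | uniform 16.5000, cycloidal 17.9754, simple-harmonic 17.3465
β=24°: printed 20.8065 | uniform 18.0000, cycloidal 20.8065, simple-harmonic 19.6353
only one law matches every sample → cycloidal

cycloidal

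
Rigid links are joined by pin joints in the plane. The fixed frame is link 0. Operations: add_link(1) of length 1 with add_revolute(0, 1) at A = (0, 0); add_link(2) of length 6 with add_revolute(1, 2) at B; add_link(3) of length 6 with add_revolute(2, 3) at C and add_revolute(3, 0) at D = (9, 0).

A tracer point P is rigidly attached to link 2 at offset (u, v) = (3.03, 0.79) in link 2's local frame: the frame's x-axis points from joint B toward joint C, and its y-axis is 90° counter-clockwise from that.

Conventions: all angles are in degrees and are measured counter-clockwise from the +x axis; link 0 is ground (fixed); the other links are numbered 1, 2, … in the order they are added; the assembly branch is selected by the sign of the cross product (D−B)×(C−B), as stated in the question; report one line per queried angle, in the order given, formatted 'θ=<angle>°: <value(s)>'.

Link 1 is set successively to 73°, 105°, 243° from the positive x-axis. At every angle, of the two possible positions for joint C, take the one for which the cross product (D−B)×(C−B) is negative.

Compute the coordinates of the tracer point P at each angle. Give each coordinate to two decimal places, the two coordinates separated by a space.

A=(0,0), D=(9.00,0)
θ=73°: B = A + 1.00·(cos73°, sin73°) = (0.2924, 0.9563)
θ=73°: |BD| = 8.7600
θ=73°: circle(B,6.00) ∩ circle(D,6.00): a=4.3800, h=4.1007
θ=73°:   candidates: C₊=(5.0938,4.5543) cross=35.922; C₋=(4.1985,-3.5980) cross=-35.922
θ=73°:   branch - wants cross < 0 → take C=(4.1985,-3.5980) (cross=-35.922)
θ=73°: ex = (C−B)/|BC| = (0.6510,-0.7591); ey = (0.7591,0.6510)
θ=73°: P = B + 3.03·ex + 0.79·ey = (2.8646,-0.8293)
θ=105°: B = A + 1.00·(cos105°, sin105°) = (-0.2588, 0.9659)
θ=105°: |BD| = 9.3091
θ=105°: circle(B,6.00) ∩ circle(D,6.00): a=4.6545, h=3.7862
θ=105°:   candidates: C₊=(4.7635,4.2487) cross=35.246; C₋=(3.9777,-3.2828) cross=-35.246
θ=105°:   branch - wants cross < 0 → take C=(3.9777,-3.2828) (cross=-35.246)
θ=105°: ex = (C−B)/|BC| = (0.7061,-0.7081); ey = (0.7081,0.7061)
θ=105°: P = B + 3.03·ex + 0.79·ey = (2.4401,-0.6219)
θ=243°: B = A + 1.00·(cos243°, sin243°) = (-0.4540, -0.8910)
θ=243°: |BD| = 9.4959
θ=243°: circle(B,6.00) ∩ circle(D,6.00): a=4.7479, h=3.6684
θ=243°:   candidates: C₊=(3.9288,3.2067) cross=34.835; C₋=(4.6172,-4.0977) cross=-34.835
θ=243°:   branch - wants cross < 0 → take C=(4.6172,-4.0977) (cross=-34.835)
θ=243°: ex = (C−B)/|BC| = (0.8452,-0.5344); ey = (0.5344,0.8452)
θ=243°: P = B + 3.03·ex + 0.79·ey = (2.5292,-1.8427)

θ=73°: 2.86 -0.83
θ=105°: 2.44 -0.62
θ=243°: 2.53 -1.84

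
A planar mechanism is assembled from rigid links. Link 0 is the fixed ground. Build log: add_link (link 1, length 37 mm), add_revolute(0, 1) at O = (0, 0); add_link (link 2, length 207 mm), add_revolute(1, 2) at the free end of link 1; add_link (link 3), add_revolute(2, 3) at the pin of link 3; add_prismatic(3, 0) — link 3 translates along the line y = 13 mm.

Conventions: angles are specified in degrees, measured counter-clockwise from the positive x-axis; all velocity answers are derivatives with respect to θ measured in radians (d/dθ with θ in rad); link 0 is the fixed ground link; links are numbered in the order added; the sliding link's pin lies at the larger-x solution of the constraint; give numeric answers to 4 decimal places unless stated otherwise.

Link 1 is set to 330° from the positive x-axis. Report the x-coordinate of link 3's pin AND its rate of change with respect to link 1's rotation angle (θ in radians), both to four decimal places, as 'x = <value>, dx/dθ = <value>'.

geometry: r = 37 mm, L = 207 mm, e = 13 mm
crank pin P = (r cos θ, r sin θ) = (32.042940, -18.500000)
h = r sin θ − e = -18.500000 − 13 = -31.500000
x = r cos θ + √(L² − h²) = 32.042940 + 204.589223 = 236.632163
dx/dθ = −r sin θ − h·r cos θ/√(L² − h²) (θ in radians; h = -31.500000) = 23.433557

x = 236.6322, dx/dθ = 23.4336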